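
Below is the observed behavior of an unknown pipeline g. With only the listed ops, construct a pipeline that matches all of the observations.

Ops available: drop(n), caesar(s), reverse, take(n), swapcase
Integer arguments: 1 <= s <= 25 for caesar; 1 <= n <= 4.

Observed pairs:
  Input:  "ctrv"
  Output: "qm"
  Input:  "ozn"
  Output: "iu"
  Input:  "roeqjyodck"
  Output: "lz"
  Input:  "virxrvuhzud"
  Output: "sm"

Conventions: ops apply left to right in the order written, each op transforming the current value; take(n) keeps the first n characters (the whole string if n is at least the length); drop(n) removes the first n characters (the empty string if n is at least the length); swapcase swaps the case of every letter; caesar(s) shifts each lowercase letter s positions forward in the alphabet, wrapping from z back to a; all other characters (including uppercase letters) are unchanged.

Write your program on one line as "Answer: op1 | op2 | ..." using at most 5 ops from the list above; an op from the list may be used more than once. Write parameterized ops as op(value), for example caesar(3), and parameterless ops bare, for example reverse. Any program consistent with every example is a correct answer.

take(4) | reverse | take(2) | caesar(21)

Check, running the answer program on each example:
  "ctrv" -> "ctrv" -> "vrtc" -> "vr" -> "qm"
  "ozn" -> "ozn" -> "nzo" -> "nz" -> "iu"
  "roeqjyodck" -> "roeq" -> "qeor" -> "qe" -> "lz"
  "virxrvuhzud" -> "virx" -> "xriv" -> "xr" -> "sm"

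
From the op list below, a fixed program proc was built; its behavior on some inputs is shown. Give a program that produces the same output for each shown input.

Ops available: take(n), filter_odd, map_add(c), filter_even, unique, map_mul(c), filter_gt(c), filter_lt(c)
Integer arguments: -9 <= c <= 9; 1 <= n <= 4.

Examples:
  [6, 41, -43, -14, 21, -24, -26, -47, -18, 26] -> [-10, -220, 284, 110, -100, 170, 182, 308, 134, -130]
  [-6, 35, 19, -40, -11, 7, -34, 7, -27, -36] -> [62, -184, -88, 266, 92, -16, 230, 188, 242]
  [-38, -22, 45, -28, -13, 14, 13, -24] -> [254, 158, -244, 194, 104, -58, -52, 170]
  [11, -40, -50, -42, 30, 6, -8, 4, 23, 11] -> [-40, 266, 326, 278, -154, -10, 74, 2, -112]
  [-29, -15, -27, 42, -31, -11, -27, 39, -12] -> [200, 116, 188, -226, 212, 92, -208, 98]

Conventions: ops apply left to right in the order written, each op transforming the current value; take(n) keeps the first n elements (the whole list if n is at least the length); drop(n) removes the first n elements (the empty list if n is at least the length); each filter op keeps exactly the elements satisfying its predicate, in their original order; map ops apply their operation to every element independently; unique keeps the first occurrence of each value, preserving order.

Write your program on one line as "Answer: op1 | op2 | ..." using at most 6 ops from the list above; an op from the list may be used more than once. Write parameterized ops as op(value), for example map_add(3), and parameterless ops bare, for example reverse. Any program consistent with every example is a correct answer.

unique | map_add(-5) | map_mul(-3) | map_add(-2) | map_mul(2)

Check, running the answer program on each example:
  [6, 41, -43, -14, 21, -24, -26, -47, -18, 26] -> [6, 41, -43, -14, 21, -24, -26, -47, -18, 26] -> [1, 36, -48, -19, 16, -29, -31, -52, -23, 21] -> [-3, -108, 144, 57, -48, 87, 93, 156, 69, -63] -> [-5, -110, 142, 55, -50, 85, 91, 154, 67, -65] -> [-10, -220, 284, 110, -100, 170, 182, 308, 134, -130]
  [-6, 35, 19, -40, -11, 7, -34, 7, -27, -36] -> [-6, 35, 19, -40, -11, 7, -34, -27, -36] -> [-11, 30, 14, -45, -16, 2, -39, -32, -41] -> [33, -90, -42, 135, 48, -6, 117, 96, 123] -> [31, -92, -44, 133, 46, -8, 115, 94, 121] -> [62, -184, -88, 266, 92, -16, 230, 188, 242]
  [-38, -22, 45, -28, -13, 14, 13, -24] -> [-38, -22, 45, -28, -13, 14, 13, -24] -> [-43, -27, 40, -33, -18, 9, 8, -29] -> [129, 81, -120, 99, 54, -27, -24, 87] -> [127, 79, -122, 97, 52, -29, -26, 85] -> [254, 158, -244, 194, 104, -58, -52, 170]
  [11, -40, -50, -42, 30, 6, -8, 4, 23, 11] -> [11, -40, -50, -42, 30, 6, -8, 4, 23] -> [6, -45, -55, -47, 25, 1, -13, -1, 18] -> [-18, 135, 165, 141, -75, -3, 39, 3, -54] -> [-20, 133, 163, 139, -77, -5, 37, 1, -56] -> [-40, 266, 326, 278, -154, -10, 74, 2, -112]
  [-29, -15, -27, 42, -31, -11, -27, 39, -12] -> [-29, -15, -27, 42, -31, -11, 39, -12] -> [-34, -20, -32, 37, -36, -16, 34, -17] -> [102, 60, 96, -111, 108, 48, -102, 51] -> [100, 58, 94, -113, 106, 46, -104, 49] -> [200, 116, 188, -226, 212, 92, -208, 98]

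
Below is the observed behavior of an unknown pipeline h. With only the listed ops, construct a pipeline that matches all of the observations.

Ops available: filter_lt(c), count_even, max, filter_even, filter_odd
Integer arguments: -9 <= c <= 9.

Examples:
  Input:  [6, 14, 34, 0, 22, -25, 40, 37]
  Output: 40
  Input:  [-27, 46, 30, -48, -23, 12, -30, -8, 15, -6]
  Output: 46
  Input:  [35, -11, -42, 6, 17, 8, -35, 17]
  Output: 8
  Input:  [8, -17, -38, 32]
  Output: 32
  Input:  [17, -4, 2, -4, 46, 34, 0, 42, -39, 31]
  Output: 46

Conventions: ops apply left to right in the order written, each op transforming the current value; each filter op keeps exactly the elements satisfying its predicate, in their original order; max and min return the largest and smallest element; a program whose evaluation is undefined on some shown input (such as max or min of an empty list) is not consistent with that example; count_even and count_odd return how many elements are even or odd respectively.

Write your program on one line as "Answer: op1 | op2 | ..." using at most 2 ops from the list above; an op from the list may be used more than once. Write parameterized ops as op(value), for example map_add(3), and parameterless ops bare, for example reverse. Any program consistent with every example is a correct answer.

filter_even | max

Check, running the answer program on each example:
  [6, 14, 34, 0, 22, -25, 40, 37] -> [6, 14, 34, 0, 22, 40] -> 40
  [-27, 46, 30, -48, -23, 12, -30, -8, 15, -6] -> [46, 30, -48, 12, -30, -8, -6] -> 46
  [35, -11, -42, 6, 17, 8, -35, 17] -> [-42, 6, 8] -> 8
  [8, -17, -38, 32] -> [8, -38, 32] -> 32
  [17, -4, 2, -4, 46, 34, 0, 42, -39, 31] -> [-4, 2, -4, 46, 34, 0, 42] -> 46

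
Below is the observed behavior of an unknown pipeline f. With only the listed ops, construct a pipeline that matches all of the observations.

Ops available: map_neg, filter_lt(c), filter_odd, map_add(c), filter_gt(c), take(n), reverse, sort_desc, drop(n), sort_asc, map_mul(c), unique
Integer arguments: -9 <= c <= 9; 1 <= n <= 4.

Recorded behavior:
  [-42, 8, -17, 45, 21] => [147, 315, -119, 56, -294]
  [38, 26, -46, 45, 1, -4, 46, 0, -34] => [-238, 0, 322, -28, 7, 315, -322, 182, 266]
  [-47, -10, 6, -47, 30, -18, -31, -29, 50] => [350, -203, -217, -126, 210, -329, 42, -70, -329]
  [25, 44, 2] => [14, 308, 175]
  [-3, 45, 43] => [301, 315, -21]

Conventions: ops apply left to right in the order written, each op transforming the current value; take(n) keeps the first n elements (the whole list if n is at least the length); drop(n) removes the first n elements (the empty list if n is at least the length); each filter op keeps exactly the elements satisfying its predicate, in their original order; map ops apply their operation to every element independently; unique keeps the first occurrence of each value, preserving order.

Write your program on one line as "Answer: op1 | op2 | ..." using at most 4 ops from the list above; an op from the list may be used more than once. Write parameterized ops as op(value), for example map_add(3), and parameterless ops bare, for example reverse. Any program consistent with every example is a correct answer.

map_mul(-7) | map_neg | reverse

Check, running the answer program on each example:
  [-42, 8, -17, 45, 21] -> [294, -56, 119, -315, -147] -> [-294, 56, -119, 315, 147] -> [147, 315, -119, 56, -294]
  [38, 26, -46, 45, 1, -4, 46, 0, -34] -> [-266, -182, 322, -315, -7, 28, -322, 0, 238] -> [266, 182, -322, 315, 7, -28, 322, 0, -238] -> [-238, 0, 322, -28, 7, 315, -322, 182, 266]
  [-47, -10, 6, -47, 30, -18, -31, -29, 50] -> [329, 70, -42, 329, -210, 126, 217, 203, -350] -> [-329, -70, 42, -329, 210, -126, -217, -203, 350] -> [350, -203, -217, -126, 210, -329, 42, -70, -329]
  [25, 44, 2] -> [-175, -308, -14] -> [175, 308, 14] -> [14, 308, 175]
  [-3, 45, 43] -> [21, -315, -301] -> [-21, 315, 301] -> [301, 315, -21]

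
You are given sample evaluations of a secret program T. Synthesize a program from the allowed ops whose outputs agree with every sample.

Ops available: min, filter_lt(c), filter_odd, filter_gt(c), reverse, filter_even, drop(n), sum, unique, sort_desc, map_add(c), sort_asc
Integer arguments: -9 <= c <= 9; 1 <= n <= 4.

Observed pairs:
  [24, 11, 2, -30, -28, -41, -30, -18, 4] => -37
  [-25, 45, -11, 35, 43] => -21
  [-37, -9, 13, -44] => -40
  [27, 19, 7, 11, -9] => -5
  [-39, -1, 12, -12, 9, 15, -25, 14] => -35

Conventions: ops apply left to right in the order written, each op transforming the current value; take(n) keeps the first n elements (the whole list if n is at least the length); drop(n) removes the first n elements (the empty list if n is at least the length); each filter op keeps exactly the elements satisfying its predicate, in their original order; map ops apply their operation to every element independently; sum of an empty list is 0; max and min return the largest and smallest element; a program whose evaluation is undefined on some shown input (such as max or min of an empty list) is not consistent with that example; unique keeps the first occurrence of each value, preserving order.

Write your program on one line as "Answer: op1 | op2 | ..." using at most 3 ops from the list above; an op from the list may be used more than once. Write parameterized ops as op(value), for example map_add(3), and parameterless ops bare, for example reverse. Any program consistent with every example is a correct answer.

map_add(4) | filter_lt(4) | min

Check, running the answer program on each example:
  [24, 11, 2, -30, -28, -41, -30, -18, 4] -> [28, 15, 6, -26, -24, -37, -26, -14, 8] -> [-26, -24, -37, -26, -14] -> -37
  [-25, 45, -11, 35, 43] -> [-21, 49, -7, 39, 47] -> [-21, -7] -> -21
  [-37, -9, 13, -44] -> [-33, -5, 17, -40] -> [-33, -5, -40] -> -40
  [27, 19, 7, 11, -9] -> [31, 23, 11, 15, -5] -> [-5] -> -5
  [-39, -1, 12, -12, 9, 15, -25, 14] -> [-35, 3, 16, -8, 13, 19, -21, 18] -> [-35, 3, -8, -21] -> -35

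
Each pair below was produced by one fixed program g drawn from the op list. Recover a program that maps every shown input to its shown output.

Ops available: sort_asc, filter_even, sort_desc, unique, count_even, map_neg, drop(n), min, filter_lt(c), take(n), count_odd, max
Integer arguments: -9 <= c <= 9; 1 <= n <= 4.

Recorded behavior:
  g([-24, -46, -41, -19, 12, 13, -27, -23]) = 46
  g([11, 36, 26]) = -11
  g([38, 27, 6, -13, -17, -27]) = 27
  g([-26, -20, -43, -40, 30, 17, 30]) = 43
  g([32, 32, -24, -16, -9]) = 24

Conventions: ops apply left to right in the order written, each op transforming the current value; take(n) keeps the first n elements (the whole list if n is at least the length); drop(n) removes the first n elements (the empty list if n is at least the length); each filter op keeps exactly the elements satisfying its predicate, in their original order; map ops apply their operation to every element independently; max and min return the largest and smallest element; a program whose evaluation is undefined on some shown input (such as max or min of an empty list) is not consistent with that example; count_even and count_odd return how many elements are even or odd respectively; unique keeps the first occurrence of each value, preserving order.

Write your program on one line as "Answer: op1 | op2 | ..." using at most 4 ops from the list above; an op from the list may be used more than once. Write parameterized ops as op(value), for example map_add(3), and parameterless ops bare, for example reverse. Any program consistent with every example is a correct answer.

map_neg | sort_desc | max

Check, running the answer program on each example:
  [-24, -46, -41, -19, 12, 13, -27, -23] -> [24, 46, 41, 19, -12, -13, 27, 23] -> [46, 41, 27, 24, 23, 19, -12, -13] -> 46
  [11, 36, 26] -> [-11, -36, -26] -> [-11, -26, -36] -> -11
  [38, 27, 6, -13, -17, -27] -> [-38, -27, -6, 13, 17, 27] -> [27, 17, 13, -6, -27, -38] -> 27
  [-26, -20, -43, -40, 30, 17, 30] -> [26, 20, 43, 40, -30, -17, -30] -> [43, 40, 26, 20, -17, -30, -30] -> 43
  [32, 32, -24, -16, -9] -> [-32, -32, 24, 16, 9] -> [24, 16, 9, -32, -32] -> 24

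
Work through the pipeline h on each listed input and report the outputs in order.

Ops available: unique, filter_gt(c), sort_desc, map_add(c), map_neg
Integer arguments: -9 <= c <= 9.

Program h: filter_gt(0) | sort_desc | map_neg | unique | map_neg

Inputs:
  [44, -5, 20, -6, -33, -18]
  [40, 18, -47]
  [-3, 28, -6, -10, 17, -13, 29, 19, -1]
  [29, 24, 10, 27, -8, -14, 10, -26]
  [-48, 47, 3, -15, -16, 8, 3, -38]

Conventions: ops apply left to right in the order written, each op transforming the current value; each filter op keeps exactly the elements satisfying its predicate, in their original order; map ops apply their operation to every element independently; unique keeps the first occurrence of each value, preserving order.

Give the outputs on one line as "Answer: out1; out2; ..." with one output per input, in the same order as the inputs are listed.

Execution, op by op:
  [44, -5, 20, -6, -33, -18] -> [44, 20] -> [44, 20] -> [-44, -20] -> [-44, -20] -> [44, 20]
  [40, 18, -47] -> [40, 18] -> [40, 18] -> [-40, -18] -> [-40, -18] -> [40, 18]
  [-3, 28, -6, -10, 17, -13, 29, 19, -1] -> [28, 17, 29, 19] -> [29, 28, 19, 17] -> [-29, -28, -19, -17] -> [-29, -28, -19, -17] -> [29, 28, 19, 17]
  [29, 24, 10, 27, -8, -14, 10, -26] -> [29, 24, 10, 27, 10] -> [29, 27, 24, 10, 10] -> [-29, -27, -24, -10, -10] -> [-29, -27, -24, -10] -> [29, 27, 24, 10]
  [-48, 47, 3, -15, -16, 8, 3, -38] -> [47, 3, 8, 3] -> [47, 8, 3, 3] -> [-47, -8, -3, -3] -> [-47, -8, -3] -> [47, 8, 3]

[44, 20]; [40, 18]; [29, 28, 19, 17]; [29, 27, 24, 10]; [47, 8, 3]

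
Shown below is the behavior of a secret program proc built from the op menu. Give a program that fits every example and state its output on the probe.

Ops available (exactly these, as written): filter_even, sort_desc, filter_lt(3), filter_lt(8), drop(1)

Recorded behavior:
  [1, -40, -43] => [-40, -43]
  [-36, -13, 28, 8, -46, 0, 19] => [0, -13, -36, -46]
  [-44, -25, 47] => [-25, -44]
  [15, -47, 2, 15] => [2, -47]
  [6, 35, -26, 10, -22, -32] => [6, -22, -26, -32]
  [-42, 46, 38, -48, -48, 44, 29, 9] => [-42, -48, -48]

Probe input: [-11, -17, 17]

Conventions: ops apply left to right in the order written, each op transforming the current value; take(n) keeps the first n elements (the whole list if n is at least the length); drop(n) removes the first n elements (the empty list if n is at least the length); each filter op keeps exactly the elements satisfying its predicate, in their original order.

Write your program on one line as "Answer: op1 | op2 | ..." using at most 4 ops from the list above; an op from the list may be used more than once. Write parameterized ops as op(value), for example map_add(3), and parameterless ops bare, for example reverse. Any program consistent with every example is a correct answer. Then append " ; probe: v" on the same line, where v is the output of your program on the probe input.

sort_desc | drop(1) | filter_lt(8) ; probe: [-11, -17]

Check, running the answer program on each example:
  [1, -40, -43] -> [1, -40, -43] -> [-40, -43] -> [-40, -43]
  [-36, -13, 28, 8, -46, 0, 19] -> [28, 19, 8, 0, -13, -36, -46] -> [19, 8, 0, -13, -36, -46] -> [0, -13, -36, -46]
  [-44, -25, 47] -> [47, -25, -44] -> [-25, -44] -> [-25, -44]
  [15, -47, 2, 15] -> [15, 15, 2, -47] -> [15, 2, -47] -> [2, -47]
  [6, 35, -26, 10, -22, -32] -> [35, 10, 6, -22, -26, -32] -> [10, 6, -22, -26, -32] -> [6, -22, -26, -32]
  [-42, 46, 38, -48, -48, 44, 29, 9] -> [46, 44, 38, 29, 9, -42, -48, -48] -> [44, 38, 29, 9, -42, -48, -48] -> [-42, -48, -48]
  probe: [-11, -17, 17] -> [17, -11, -17] -> [-11, -17] -> [-11, -17]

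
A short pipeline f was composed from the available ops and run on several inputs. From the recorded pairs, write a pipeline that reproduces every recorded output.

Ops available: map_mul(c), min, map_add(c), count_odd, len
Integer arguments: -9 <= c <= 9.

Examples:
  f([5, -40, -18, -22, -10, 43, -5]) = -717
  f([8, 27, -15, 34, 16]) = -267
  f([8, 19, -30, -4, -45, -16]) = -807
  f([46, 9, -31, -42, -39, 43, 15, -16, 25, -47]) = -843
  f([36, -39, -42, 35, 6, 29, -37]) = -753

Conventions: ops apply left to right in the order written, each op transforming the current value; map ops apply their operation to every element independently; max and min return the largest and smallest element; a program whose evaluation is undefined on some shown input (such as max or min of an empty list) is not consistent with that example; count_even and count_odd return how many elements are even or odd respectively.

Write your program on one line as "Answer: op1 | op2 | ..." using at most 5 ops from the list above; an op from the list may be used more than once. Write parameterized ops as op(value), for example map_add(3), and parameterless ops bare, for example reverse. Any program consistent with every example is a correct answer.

map_mul(-6) | map_mul(-3) | map_add(3) | min

Check, running the answer program on each example:
  [5, -40, -18, -22, -10, 43, -5] -> [-30, 240, 108, 132, 60, -258, 30] -> [90, -720, -324, -396, -180, 774, -90] -> [93, -717, -321, -393, -177, 777, -87] -> -717
  [8, 27, -15, 34, 16] -> [-48, -162, 90, -204, -96] -> [144, 486, -270, 612, 288] -> [147, 489, -267, 615, 291] -> -267
  [8, 19, -30, -4, -45, -16] -> [-48, -114, 180, 24, 270, 96] -> [144, 342, -540, -72, -810, -288] -> [147, 345, -537, -69, -807, -285] -> -807
  [46, 9, -31, -42, -39, 43, 15, -16, 25, -47] -> [-276, -54, 186, 252, 234, -258, -90, 96, -150, 282] -> [828, 162, -558, -756, -702, 774, 270, -288, 450, -846] -> [831, 165, -555, -753, -699, 777, 273, -285, 453, -843] -> -843
  [36, -39, -42, 35, 6, 29, -37] -> [-216, 234, 252, -210, -36, -174, 222] -> [648, -702, -756, 630, 108, 522, -666] -> [651, -699, -753, 633, 111, 525, -663] -> -753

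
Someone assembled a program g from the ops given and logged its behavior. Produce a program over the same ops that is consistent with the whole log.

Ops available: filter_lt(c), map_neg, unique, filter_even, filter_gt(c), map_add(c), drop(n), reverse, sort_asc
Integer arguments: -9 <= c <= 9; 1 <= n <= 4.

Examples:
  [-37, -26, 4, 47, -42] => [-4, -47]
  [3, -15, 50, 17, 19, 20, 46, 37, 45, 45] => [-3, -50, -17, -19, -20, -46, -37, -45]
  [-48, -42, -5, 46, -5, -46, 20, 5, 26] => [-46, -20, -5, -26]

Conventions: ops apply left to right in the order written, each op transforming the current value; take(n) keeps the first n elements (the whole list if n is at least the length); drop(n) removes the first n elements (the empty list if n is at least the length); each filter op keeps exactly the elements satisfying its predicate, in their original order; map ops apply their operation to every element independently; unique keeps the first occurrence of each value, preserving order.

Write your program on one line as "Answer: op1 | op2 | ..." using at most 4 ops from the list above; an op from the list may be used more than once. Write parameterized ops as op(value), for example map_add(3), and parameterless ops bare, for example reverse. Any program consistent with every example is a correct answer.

map_neg | unique | filter_lt(2)

Check, running the answer program on each example:
  [-37, -26, 4, 47, -42] -> [37, 26, -4, -47, 42] -> [37, 26, -4, -47, 42] -> [-4, -47]
  [3, -15, 50, 17, 19, 20, 46, 37, 45, 45] -> [-3, 15, -50, -17, -19, -20, -46, -37, -45, -45] -> [-3, 15, -50, -17, -19, -20, -46, -37, -45] -> [-3, -50, -17, -19, -20, -46, -37, -45]
  [-48, -42, -5, 46, -5, -46, 20, 5, 26] -> [48, 42, 5, -46, 5, 46, -20, -5, -26] -> [48, 42, 5, -46, 46, -20, -5, -26] -> [-46, -20, -5, -26]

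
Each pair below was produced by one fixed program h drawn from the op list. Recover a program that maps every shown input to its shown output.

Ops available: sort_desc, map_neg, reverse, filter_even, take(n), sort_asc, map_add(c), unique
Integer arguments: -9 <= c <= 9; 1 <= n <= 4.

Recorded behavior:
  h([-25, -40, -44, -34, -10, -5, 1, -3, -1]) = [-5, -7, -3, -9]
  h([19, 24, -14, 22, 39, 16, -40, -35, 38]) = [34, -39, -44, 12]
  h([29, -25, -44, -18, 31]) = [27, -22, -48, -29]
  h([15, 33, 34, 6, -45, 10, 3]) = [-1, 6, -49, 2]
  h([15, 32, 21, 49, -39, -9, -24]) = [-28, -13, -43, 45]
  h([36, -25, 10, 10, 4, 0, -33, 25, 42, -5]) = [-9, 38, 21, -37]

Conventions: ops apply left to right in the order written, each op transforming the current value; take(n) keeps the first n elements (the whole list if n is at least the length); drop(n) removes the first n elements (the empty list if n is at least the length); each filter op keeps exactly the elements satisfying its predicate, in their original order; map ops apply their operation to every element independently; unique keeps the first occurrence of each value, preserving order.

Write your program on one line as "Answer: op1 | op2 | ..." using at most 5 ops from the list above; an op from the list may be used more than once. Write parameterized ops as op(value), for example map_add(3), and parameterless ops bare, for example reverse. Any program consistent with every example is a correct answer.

reverse | map_add(5) | map_add(-3) | take(4) | map_add(-6)

Check, running the answer program on each example:
  [-25, -40, -44, -34, -10, -5, 1, -3, -1] -> [-1, -3, 1, -5, -10, -34, -44, -40, -25] -> [4, 2, 6, 0, -5, -29, -39, -35, -20] -> [1, -1, 3, -3, -8, -32, -42, -38, -23] -> [1, -1, 3, -3] -> [-5, -7, -3, -9]
  [19, 24, -14, 22, 39, 16, -40, -35, 38] -> [38, -35, -40, 16, 39, 22, -14, 24, 19] -> [43, -30, -35, 21, 44, 27, -9, 29, 24] -> [40, -33, -38, 18, 41, 24, -12, 26, 21] -> [40, -33, -38, 18] -> [34, -39, -44, 12]
  [29, -25, -44, -18, 31] -> [31, -18, -44, -25, 29] -> [36, -13, -39, -20, 34] -> [33, -16, -42, -23, 31] -> [33, -16, -42, -23] -> [27, -22, -48, -29]
  [15, 33, 34, 6, -45, 10, 3] -> [3, 10, -45, 6, 34, 33, 15] -> [8, 15, -40, 11, 39, 38, 20] -> [5, 12, -43, 8, 36, 35, 17] -> [5, 12, -43, 8] -> [-1, 6, -49, 2]
  [15, 32, 21, 49, -39, -9, -24] -> [-24, -9, -39, 49, 21, 32, 15] -> [-19, -4, -34, 54, 26, 37, 20] -> [-22, -7, -37, 51, 23, 34, 17] -> [-22, -7, -37, 51] -> [-28, -13, -43, 45]
  [36, -25, 10, 10, 4, 0, -33, 25, 42, -5] -> [-5, 42, 25, -33, 0, 4, 10, 10, -25, 36] -> [0, 47, 30, -28, 5, 9, 15, 15, -20, 41] -> [-3, 44, 27, -31, 2, 6, 12, 12, -23, 38] -> [-3, 44, 27, -31] -> [-9, 38, 21, -37]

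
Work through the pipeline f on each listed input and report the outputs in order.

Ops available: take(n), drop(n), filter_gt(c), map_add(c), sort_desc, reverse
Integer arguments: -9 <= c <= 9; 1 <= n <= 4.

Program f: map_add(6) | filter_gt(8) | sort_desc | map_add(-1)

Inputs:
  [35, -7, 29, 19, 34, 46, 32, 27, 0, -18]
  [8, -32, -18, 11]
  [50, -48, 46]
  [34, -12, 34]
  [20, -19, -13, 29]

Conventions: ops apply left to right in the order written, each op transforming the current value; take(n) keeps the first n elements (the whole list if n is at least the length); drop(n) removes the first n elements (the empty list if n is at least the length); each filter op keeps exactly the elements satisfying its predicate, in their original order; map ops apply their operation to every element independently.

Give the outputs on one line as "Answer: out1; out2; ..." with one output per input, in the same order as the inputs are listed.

[51, 40, 39, 37, 34, 32, 24]; [16, 13]; [55, 51]; [39, 39]; [34, 25]

Execution, op by op:
  [35, -7, 29, 19, 34, 46, 32, 27, 0, -18] -> [41, -1, 35, 25, 40, 52, 38, 33, 6, -12] -> [41, 35, 25, 40, 52, 38, 33] -> [52, 41, 40, 38, 35, 33, 25] -> [51, 40, 39, 37, 34, 32, 24]
  [8, -32, -18, 11] -> [14, -26, -12, 17] -> [14, 17] -> [17, 14] -> [16, 13]
  [50, -48, 46] -> [56, -42, 52] -> [56, 52] -> [56, 52] -> [55, 51]
  [34, -12, 34] -> [40, -6, 40] -> [40, 40] -> [40, 40] -> [39, 39]
  [20, -19, -13, 29] -> [26, -13, -7, 35] -> [26, 35] -> [35, 26] -> [34, 25]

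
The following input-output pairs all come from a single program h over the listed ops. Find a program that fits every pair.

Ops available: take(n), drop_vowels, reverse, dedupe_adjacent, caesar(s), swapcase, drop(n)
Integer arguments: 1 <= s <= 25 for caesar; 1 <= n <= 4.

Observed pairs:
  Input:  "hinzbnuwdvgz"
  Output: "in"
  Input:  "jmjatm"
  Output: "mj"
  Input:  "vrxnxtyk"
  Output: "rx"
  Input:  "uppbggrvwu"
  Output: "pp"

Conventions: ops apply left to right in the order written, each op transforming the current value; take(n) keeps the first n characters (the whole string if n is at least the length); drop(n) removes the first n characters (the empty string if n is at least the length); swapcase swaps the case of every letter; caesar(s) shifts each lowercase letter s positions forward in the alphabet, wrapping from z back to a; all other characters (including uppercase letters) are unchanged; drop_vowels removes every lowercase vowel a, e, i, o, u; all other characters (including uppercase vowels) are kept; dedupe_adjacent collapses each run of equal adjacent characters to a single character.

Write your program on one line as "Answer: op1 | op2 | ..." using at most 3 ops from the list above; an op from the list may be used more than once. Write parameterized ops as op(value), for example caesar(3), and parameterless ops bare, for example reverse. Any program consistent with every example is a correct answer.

drop(1) | take(2)

Check, running the answer program on each example:
  "hinzbnuwdvgz" -> "inzbnuwdvgz" -> "in"
  "jmjatm" -> "mjatm" -> "mj"
  "vrxnxtyk" -> "rxnxtyk" -> "rx"
  "uppbggrvwu" -> "ppbggrvwu" -> "pp"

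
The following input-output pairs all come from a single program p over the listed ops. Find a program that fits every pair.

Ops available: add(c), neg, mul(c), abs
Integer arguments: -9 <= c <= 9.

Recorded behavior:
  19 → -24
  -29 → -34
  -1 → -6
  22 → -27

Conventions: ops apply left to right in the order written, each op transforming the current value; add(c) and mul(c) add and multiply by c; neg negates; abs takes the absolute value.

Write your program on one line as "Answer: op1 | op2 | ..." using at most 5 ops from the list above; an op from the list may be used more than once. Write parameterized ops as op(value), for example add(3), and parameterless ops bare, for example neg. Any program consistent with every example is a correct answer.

abs | add(7) | neg | add(-4) | add(6)

Check, running the answer program on each example:
  19 -> 19 -> 26 -> -26 -> -30 -> -24
  -29 -> 29 -> 36 -> -36 -> -40 -> -34
  -1 -> 1 -> 8 -> -8 -> -12 -> -6
  22 -> 22 -> 29 -> -29 -> -33 -> -27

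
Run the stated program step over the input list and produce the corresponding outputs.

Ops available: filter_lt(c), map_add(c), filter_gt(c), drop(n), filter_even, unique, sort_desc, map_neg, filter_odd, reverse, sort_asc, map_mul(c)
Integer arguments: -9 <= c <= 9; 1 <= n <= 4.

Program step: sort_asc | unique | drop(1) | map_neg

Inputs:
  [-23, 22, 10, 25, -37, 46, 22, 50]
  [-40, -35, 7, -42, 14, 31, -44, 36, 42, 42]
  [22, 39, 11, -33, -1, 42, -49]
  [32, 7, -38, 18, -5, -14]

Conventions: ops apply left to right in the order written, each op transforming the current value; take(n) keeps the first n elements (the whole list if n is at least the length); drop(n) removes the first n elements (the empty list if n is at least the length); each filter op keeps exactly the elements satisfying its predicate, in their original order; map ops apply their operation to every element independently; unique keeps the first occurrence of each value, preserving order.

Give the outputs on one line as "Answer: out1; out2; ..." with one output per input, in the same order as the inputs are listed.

Execution, op by op:
  [-23, 22, 10, 25, -37, 46, 22, 50] -> [-37, -23, 10, 22, 22, 25, 46, 50] -> [-37, -23, 10, 22, 25, 46, 50] -> [-23, 10, 22, 25, 46, 50] -> [23, -10, -22, -25, -46, -50]
  [-40, -35, 7, -42, 14, 31, -44, 36, 42, 42] -> [-44, -42, -40, -35, 7, 14, 31, 36, 42, 42] -> [-44, -42, -40, -35, 7, 14, 31, 36, 42] -> [-42, -40, -35, 7, 14, 31, 36, 42] -> [42, 40, 35, -7, -14, -31, -36, -42]
  [22, 39, 11, -33, -1, 42, -49] -> [-49, -33, -1, 11, 22, 39, 42] -> [-49, -33, -1, 11, 22, 39, 42] -> [-33, -1, 11, 22, 39, 42] -> [33, 1, -11, -22, -39, -42]
  [32, 7, -38, 18, -5, -14] -> [-38, -14, -5, 7, 18, 32] -> [-38, -14, -5, 7, 18, 32] -> [-14, -5, 7, 18, 32] -> [14, 5, -7, -18, -32]

[23, -10, -22, -25, -46, -50]; [42, 40, 35, -7, -14, -31, -36, -42]; [33, 1, -11, -22, -39, -42]; [14, 5, -7, -18, -32]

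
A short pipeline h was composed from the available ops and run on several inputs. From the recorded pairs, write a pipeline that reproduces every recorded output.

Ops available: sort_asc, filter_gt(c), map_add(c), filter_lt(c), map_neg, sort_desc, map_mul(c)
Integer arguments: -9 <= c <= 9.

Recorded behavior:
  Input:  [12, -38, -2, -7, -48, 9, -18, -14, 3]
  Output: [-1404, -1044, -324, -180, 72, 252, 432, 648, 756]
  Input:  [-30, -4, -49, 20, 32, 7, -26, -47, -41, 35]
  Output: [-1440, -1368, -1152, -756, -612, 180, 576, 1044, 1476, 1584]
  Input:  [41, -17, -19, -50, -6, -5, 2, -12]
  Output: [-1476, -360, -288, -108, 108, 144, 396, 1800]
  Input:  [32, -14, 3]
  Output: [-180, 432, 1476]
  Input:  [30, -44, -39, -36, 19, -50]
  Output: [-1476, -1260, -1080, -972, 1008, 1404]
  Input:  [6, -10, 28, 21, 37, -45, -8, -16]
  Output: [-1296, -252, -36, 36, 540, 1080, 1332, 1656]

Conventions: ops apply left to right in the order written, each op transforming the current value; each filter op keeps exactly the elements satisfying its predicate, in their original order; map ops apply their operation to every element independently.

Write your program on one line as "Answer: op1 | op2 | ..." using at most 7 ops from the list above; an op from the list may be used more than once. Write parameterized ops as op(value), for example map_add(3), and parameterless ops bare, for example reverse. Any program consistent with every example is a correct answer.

map_add(9) | sort_desc | map_mul(6) | map_mul(-6) | sort_desc | map_neg

Check, running the answer program on each example:
  [12, -38, -2, -7, -48, 9, -18, -14, 3] -> [21, -29, 7, 2, -39, 18, -9, -5, 12] -> [21, 18, 12, 7, 2, -5, -9, -29, -39] -> [126, 108, 72, 42, 12, -30, -54, -174, -234] -> [-756, -648, -432, -252, -72, 180, 324, 1044, 1404] -> [1404, 1044, 324, 180, -72, -252, -432, -648, -756] -> [-1404, -1044, -324, -180, 72, 252, 432, 648, 756]
  [-30, -4, -49, 20, 32, 7, -26, -47, -41, 35] -> [-21, 5, -40, 29, 41, 16, -17, -38, -32, 44] -> [44, 41, 29, 16, 5, -17, -21, -32, -38, -40] -> [264, 246, 174, 96, 30, -102, -126, -192, -228, -240] -> [-1584, -1476, -1044, -576, -180, 612, 756, 1152, 1368, 1440] -> [1440, 1368, 1152, 756, 612, -180, -576, -1044, -1476, -1584] -> [-1440, -1368, -1152, -756, -612, 180, 576, 1044, 1476, 1584]
  [41, -17, -19, -50, -6, -5, 2, -12] -> [50, -8, -10, -41, 3, 4, 11, -3] -> [50, 11, 4, 3, -3, -8, -10, -41] -> [300, 66, 24, 18, -18, -48, -60, -246] -> [-1800, -396, -144, -108, 108, 288, 360, 1476] -> [1476, 360, 288, 108, -108, -144, -396, -1800] -> [-1476, -360, -288, -108, 108, 144, 396, 1800]
  [32, -14, 3] -> [41, -5, 12] -> [41, 12, -5] -> [246, 72, -30] -> [-1476, -432, 180] -> [180, -432, -1476] -> [-180, 432, 1476]
  [30, -44, -39, -36, 19, -50] -> [39, -35, -30, -27, 28, -41] -> [39, 28, -27, -30, -35, -41] -> [234, 168, -162, -180, -210, -246] -> [-1404, -1008, 972, 1080, 1260, 1476] -> [1476, 1260, 1080, 972, -1008, -1404] -> [-1476, -1260, -1080, -972, 1008, 1404]
  [6, -10, 28, 21, 37, -45, -8, -16] -> [15, -1, 37, 30, 46, -36, 1, -7] -> [46, 37, 30, 15, 1, -1, -7, -36] -> [276, 222, 180, 90, 6, -6, -42, -216] -> [-1656, -1332, -1080, -540, -36, 36, 252, 1296] -> [1296, 252, 36, -36, -540, -1080, -1332, -1656] -> [-1296, -252, -36, 36, 540, 1080, 1332, 1656]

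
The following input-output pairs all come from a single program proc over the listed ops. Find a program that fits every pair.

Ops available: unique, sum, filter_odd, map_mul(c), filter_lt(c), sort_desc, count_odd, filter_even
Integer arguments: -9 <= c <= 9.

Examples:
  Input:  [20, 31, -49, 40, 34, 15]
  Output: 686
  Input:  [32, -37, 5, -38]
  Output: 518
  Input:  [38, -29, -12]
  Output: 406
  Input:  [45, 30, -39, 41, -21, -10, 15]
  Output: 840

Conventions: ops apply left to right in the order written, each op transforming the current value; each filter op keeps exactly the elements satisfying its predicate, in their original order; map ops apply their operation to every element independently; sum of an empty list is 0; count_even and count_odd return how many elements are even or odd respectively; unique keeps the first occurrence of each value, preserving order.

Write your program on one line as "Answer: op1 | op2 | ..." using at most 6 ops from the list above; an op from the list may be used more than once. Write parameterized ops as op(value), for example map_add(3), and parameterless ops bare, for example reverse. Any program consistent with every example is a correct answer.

sort_desc | filter_odd | filter_lt(3) | map_mul(2) | map_mul(-7) | sum

Check, running the answer program on each example:
  [20, 31, -49, 40, 34, 15] -> [40, 34, 31, 20, 15, -49] -> [31, 15, -49] -> [-49] -> [-98] -> [686] -> 686
  [32, -37, 5, -38] -> [32, 5, -37, -38] -> [5, -37] -> [-37] -> [-74] -> [518] -> 518
  [38, -29, -12] -> [38, -12, -29] -> [-29] -> [-29] -> [-58] -> [406] -> 406
  [45, 30, -39, 41, -21, -10, 15] -> [45, 41, 30, 15, -10, -21, -39] -> [45, 41, 15, -21, -39] -> [-21, -39] -> [-42, -78] -> [294, 546] -> 840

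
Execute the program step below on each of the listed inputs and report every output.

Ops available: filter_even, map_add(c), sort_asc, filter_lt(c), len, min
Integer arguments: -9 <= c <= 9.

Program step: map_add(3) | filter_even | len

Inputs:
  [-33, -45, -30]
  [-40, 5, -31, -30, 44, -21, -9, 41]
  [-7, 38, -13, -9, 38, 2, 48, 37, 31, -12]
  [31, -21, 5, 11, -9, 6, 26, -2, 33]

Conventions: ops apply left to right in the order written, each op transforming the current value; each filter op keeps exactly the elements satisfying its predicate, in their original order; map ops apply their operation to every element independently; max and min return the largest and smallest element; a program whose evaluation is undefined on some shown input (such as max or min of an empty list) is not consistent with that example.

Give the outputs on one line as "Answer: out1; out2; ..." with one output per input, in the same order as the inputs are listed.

2; 5; 5; 6

Execution, op by op:
  [-33, -45, -30] -> [-30, -42, -27] -> [-30, -42] -> 2
  [-40, 5, -31, -30, 44, -21, -9, 41] -> [-37, 8, -28, -27, 47, -18, -6, 44] -> [8, -28, -18, -6, 44] -> 5
  [-7, 38, -13, -9, 38, 2, 48, 37, 31, -12] -> [-4, 41, -10, -6, 41, 5, 51, 40, 34, -9] -> [-4, -10, -6, 40, 34] -> 5
  [31, -21, 5, 11, -9, 6, 26, -2, 33] -> [34, -18, 8, 14, -6, 9, 29, 1, 36] -> [34, -18, 8, 14, -6, 36] -> 6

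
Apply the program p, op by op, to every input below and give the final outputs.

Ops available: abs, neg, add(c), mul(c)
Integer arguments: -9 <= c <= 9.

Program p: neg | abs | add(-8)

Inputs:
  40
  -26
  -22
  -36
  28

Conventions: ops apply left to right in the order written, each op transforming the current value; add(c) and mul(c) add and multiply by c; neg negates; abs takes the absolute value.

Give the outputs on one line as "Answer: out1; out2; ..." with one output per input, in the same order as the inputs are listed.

32; 18; 14; 28; 20

Execution, op by op:
  40 -> -40 -> 40 -> 32
  -26 -> 26 -> 26 -> 18
  -22 -> 22 -> 22 -> 14
  -36 -> 36 -> 36 -> 28
  28 -> -28 -> 28 -> 20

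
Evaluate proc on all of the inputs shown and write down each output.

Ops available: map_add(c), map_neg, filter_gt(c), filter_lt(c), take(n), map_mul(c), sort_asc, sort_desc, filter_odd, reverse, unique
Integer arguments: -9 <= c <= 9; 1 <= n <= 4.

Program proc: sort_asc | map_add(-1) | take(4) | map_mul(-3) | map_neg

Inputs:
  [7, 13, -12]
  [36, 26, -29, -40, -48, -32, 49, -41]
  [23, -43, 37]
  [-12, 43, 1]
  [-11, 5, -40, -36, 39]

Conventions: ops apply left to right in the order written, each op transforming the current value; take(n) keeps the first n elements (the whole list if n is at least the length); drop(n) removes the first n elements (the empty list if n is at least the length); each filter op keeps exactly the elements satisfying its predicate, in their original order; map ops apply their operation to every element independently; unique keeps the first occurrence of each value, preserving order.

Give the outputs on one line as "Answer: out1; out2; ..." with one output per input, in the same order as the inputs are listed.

Execution, op by op:
  [7, 13, -12] -> [-12, 7, 13] -> [-13, 6, 12] -> [-13, 6, 12] -> [39, -18, -36] -> [-39, 18, 36]
  [36, 26, -29, -40, -48, -32, 49, -41] -> [-48, -41, -40, -32, -29, 26, 36, 49] -> [-49, -42, -41, -33, -30, 25, 35, 48] -> [-49, -42, -41, -33] -> [147, 126, 123, 99] -> [-147, -126, -123, -99]
  [23, -43, 37] -> [-43, 23, 37] -> [-44, 22, 36] -> [-44, 22, 36] -> [132, -66, -108] -> [-132, 66, 108]
  [-12, 43, 1] -> [-12, 1, 43] -> [-13, 0, 42] -> [-13, 0, 42] -> [39, 0, -126] -> [-39, 0, 126]
  [-11, 5, -40, -36, 39] -> [-40, -36, -11, 5, 39] -> [-41, -37, -12, 4, 38] -> [-41, -37, -12, 4] -> [123, 111, 36, -12] -> [-123, -111, -36, 12]

[-39, 18, 36]; [-147, -126, -123, -99]; [-132, 66, 108]; [-39, 0, 126]; [-123, -111, -36, 12]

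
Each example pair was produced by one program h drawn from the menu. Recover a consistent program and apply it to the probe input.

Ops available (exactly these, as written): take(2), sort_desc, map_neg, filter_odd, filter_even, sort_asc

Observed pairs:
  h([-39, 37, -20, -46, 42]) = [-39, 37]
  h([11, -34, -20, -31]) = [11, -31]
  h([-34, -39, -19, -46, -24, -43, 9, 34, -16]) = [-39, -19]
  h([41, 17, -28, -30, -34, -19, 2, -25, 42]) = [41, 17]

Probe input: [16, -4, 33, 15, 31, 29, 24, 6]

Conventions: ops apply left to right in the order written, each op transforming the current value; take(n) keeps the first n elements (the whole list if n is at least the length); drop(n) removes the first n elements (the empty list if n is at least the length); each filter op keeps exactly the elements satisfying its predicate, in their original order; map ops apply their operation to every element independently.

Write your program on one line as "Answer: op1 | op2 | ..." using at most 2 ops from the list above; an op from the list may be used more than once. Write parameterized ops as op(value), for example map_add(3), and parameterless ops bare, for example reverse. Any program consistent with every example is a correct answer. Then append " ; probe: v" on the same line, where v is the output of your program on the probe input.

filter_odd | take(2) ; probe: [33, 15]

Check, running the answer program on each example:
  [-39, 37, -20, -46, 42] -> [-39, 37] -> [-39, 37]
  [11, -34, -20, -31] -> [11, -31] -> [11, -31]
  [-34, -39, -19, -46, -24, -43, 9, 34, -16] -> [-39, -19, -43, 9] -> [-39, -19]
  [41, 17, -28, -30, -34, -19, 2, -25, 42] -> [41, 17, -19, -25] -> [41, 17]
  probe: [16, -4, 33, 15, 31, 29, 24, 6] -> [33, 15, 31, 29] -> [33, 15]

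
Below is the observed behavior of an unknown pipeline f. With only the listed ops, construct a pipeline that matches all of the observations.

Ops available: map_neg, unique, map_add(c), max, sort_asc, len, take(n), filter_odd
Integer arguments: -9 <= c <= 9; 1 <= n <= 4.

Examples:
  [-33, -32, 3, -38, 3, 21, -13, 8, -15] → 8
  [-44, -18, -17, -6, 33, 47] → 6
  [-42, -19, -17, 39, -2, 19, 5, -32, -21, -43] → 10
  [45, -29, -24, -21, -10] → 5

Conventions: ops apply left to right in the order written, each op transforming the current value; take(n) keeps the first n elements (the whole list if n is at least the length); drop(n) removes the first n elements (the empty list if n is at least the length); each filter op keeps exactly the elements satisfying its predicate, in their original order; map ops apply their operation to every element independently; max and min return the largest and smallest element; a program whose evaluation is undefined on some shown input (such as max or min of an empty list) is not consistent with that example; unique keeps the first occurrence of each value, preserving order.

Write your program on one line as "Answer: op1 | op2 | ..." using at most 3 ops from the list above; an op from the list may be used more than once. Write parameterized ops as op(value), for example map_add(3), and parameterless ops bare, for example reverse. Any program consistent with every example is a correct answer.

unique | len

Check, running the answer program on each example:
  [-33, -32, 3, -38, 3, 21, -13, 8, -15] -> [-33, -32, 3, -38, 21, -13, 8, -15] -> 8
  [-44, -18, -17, -6, 33, 47] -> [-44, -18, -17, -6, 33, 47] -> 6
  [-42, -19, -17, 39, -2, 19, 5, -32, -21, -43] -> [-42, -19, -17, 39, -2, 19, 5, -32, -21, -43] -> 10
  [45, -29, -24, -21, -10] -> [45, -29, -24, -21, -10] -> 5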